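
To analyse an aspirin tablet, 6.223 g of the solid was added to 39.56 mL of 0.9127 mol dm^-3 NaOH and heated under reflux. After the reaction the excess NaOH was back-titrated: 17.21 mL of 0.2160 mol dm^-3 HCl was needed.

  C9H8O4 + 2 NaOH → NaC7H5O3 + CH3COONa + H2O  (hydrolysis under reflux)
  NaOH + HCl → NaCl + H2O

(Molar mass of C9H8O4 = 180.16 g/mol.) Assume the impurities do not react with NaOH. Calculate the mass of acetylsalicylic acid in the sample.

2.918 g

n(NaOH) added = 0.03956 × 0.9127 = 0.03611 mol
n(HCl) used in back-titration = 0.01721 × 0.2160 = 3.717 × 10^-3 mol
n(NaOH) left over = 3.717 × 10^-3 mol (1:1 ratio)
n(NaOH) consumed by analyte = 0.03611 − 3.717 × 10^-3 = 0.03239 mol
From the 1:2 ratio, n(C9H8O4) = 1/2 × 0.03239 = 0.01619 mol
mass of C9H8O4 = 0.01619 × 180.16 = 2.918 g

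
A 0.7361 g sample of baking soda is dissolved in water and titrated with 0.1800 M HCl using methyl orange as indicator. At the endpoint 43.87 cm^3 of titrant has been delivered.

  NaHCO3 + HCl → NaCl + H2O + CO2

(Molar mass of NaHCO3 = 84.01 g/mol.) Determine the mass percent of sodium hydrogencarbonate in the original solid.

90.12 %

n(HCl) = 0.04387 L × 0.1800 mol/L = 7.897 × 10^-3 mol
n(NaHCO3) = 7.897 × 10^-3 mol (1:1 ratio)
mass of NaHCO3 = 7.897 × 10^-3 × 84.01 g/mol = 0.6634 g
% NaHCO3 = 0.6634 / 0.7361 × 100 = 90.12 %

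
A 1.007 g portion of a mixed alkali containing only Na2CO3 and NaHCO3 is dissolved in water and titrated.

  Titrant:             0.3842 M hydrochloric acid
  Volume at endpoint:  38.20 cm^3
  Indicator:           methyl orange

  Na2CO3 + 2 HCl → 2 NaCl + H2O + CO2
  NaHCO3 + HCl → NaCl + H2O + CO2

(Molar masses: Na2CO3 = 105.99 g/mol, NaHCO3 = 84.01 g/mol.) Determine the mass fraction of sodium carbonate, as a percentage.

38.34 %

n(HCl) = 0.03820 × 0.3842 = 0.01468 mol
Let x = n(Na2CO3), y = n(NaHCO3).
Titrant: 2x + 1y = 0.01468;  mass: 105.99x + 84.01y = 1.007
Solving, x = 3.643 × 10^-3 mol, y = 7.391 × 10^-3 mol
mass of Na2CO3 = 3.643 × 10^-3 × 105.99 = 0.3861 g
% Na2CO3 = 0.3861 / 1.007 × 100 = 38.34 %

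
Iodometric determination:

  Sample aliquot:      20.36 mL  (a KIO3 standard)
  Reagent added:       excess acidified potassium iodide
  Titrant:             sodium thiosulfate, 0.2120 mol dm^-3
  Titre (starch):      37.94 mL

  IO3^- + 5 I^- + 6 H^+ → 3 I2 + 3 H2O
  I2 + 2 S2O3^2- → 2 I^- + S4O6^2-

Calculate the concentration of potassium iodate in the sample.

n(S2O3^2-) = 0.03794 × 0.2120 = 8.043 × 10^-3 mol
n(I2) = n(S2O3^2-)/2 = 4.022 × 10^-3 mol
From the 1:3 ratio, n(IO3^-) in the aliquot = 1/3 × 4.022 × 10^-3 = 1.341 × 10^-3 mol
[IO3^-] = 1.341 × 10^-3 / 0.02036 = 0.06584 mol/L

0.06584 mol/L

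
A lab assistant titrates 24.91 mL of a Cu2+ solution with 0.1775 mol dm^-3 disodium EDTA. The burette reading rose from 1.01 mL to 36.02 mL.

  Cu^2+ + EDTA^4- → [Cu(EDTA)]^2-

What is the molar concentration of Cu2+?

0.2495 mol/L

n(EDTA) = 0.03501 L × 0.1775 mol/L = 6.214 × 10^-3 mol
n(Cu2+) = 6.214 × 10^-3 mol (1:1 mole ratio)
[Cu2+] = 6.214 × 10^-3 mol / 0.02491 L = 0.2495 mol/L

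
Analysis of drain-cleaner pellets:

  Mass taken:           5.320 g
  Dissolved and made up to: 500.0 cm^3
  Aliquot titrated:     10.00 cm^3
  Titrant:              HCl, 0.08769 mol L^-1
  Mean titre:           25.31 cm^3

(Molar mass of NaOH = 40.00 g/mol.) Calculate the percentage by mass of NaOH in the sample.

NaOH + HCl → NaCl + H2O
n(HCl) per titration = 0.02531 × 0.08769 = 2.219 × 10^-3 mol
n(NaOH) in each aliquot = 2.219 × 10^-3 mol (1:1 ratio)
n(NaOH) in the whole flask = 2.219 × 10^-3 × 500.0/10.00 = 0.1110 mol
mass of NaOH = 0.1110 × 40.00 = 4.439 g
% NaOH = 4.439 / 5.320 × 100 = 83.44 %

83.44 %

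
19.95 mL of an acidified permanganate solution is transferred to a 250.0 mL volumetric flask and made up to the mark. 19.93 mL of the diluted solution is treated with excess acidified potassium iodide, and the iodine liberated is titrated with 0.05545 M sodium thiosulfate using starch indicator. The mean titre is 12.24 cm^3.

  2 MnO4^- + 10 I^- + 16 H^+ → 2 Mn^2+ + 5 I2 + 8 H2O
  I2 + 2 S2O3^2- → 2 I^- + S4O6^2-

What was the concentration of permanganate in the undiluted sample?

n(S2O3^2-) = 0.01224 × 0.05545 = 6.787 × 10^-4 mol
n(I2) = n(S2O3^2-)/2 = 3.394 × 10^-4 mol
From the 2:5 ratio, n(MnO4^-) in the aliquot = 2/5 × 3.394 × 10^-4 = 1.357 × 10^-4 mol
[MnO4^-]_dilute = 1.357 × 10^-4 / 0.01993 = 0.006811 mol/L
[MnO4^-]_original = 0.006811 × 250.0/19.95 = 0.08535 mol/L

0.08535 M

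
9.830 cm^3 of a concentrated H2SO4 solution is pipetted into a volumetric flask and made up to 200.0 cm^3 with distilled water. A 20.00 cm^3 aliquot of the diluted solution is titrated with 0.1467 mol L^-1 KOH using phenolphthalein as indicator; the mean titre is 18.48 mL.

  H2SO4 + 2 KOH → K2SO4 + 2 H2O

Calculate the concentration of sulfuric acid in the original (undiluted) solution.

1.379 mol/L

n(KOH) = 0.01848 × 0.1467 = 2.711 × 10^-3 mol
From the 1:2 ratio, n(H2SO4) in the aliquot = 1/2 × 2.711 × 10^-3 = 1.356 × 10^-3 mol
[H2SO4]_dilute = 1.356 × 10^-3 / 0.02000 = 0.06778 mol/L
Dilution factor = 200.0 / 9.830 = 20.35
[H2SO4]_stock = 0.06778 × 20.35 = 1.379 mol/L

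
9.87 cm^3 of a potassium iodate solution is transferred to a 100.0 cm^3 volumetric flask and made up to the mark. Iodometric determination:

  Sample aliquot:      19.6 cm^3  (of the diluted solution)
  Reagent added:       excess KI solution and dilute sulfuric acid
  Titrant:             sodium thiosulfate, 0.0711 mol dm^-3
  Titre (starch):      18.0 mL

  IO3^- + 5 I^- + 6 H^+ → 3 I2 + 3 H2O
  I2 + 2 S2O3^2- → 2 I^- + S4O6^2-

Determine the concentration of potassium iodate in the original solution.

n(S2O3^2-) = 0.0180 × 0.0711 = 1.28 × 10^-3 mol
n(I2) = n(S2O3^2-)/2 = 6.40 × 10^-4 mol
From the 1:3 ratio, n(IO3^-) in the aliquot = 1/3 × 6.40 × 10^-4 = 2.13 × 10^-4 mol
[IO3^-]_dilute = 2.13 × 10^-4 / 0.0196 = 0.0109 mol/L
[IO3^-]_original = 0.0109 × 100.0/9.87 = 0.110 mol/L

0.110 mol/L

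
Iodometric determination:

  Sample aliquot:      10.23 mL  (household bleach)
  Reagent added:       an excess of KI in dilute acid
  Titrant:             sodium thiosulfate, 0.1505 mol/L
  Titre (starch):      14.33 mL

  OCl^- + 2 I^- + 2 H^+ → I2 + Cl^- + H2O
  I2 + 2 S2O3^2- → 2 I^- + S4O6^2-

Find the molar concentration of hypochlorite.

0.1054 mol/L

n(S2O3^2-) = 0.01433 × 0.1505 = 2.157 × 10^-3 mol
n(I2) = n(S2O3^2-)/2 = 1.078 × 10^-3 mol
n(OCl^-) in the aliquot = 1.078 × 10^-3 mol (1:1 ratio)
[OCl^-] = 1.078 × 10^-3 / 0.01023 = 0.1054 mol/L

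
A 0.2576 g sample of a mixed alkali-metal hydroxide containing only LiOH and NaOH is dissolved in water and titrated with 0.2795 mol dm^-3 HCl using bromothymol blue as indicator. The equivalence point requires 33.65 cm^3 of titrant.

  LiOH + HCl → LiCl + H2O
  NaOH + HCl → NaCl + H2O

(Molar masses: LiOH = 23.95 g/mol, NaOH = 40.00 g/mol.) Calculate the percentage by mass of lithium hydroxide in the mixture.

68.71 %

n(HCl) = 0.03365 × 0.2795 = 9.405 × 10^-3 mol
Let x = n(LiOH), y = n(NaOH).
Titrant: 1x + 1y = 9.405 × 10^-3;  mass: 23.95x + 40.00y = 0.2576
Solving, x = 7.390 × 10^-3 mol, y = 2.015 × 10^-3 mol
mass of LiOH = 7.390 × 10^-3 × 23.95 = 0.1770 g
% LiOH = 0.1770 / 0.2576 × 100 = 68.71 %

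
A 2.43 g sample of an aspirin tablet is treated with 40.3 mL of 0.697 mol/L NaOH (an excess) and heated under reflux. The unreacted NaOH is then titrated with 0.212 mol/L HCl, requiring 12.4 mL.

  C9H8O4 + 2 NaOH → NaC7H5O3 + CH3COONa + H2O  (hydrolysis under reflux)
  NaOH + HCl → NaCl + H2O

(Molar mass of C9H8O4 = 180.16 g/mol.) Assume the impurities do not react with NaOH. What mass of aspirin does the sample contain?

n(NaOH) added = 0.0403 × 0.697 = 0.0281 mol
n(HCl) used in back-titration = 0.0124 × 0.212 = 2.63 × 10^-3 mol
n(NaOH) left over = 2.63 × 10^-3 mol (1:1 ratio)
n(NaOH) consumed by analyte = 0.0281 − 2.63 × 10^-3 = 0.0255 mol
From the 1:2 ratio, n(C9H8O4) = 1/2 × 0.0255 = 0.0127 mol
mass of C9H8O4 = 0.0127 × 180.16 = 2.29 g

2.29 g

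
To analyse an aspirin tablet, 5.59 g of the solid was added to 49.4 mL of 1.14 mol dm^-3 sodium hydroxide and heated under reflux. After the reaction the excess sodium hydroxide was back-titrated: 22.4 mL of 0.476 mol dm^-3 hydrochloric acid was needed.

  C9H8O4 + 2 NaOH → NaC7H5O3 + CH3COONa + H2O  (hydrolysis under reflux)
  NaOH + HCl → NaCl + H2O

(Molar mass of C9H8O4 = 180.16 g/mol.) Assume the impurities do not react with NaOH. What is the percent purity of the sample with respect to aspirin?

n(NaOH) added = 0.0494 × 1.14 = 0.0563 mol
n(HCl) used in back-titration = 0.0224 × 0.476 = 0.0107 mol
n(NaOH) left over = 0.0107 mol (1:1 ratio)
n(NaOH) consumed by analyte = 0.0563 − 0.0107 = 0.0457 mol
From the 1:2 ratio, n(C9H8O4) = 1/2 × 0.0457 = 0.0228 mol
mass of C9H8O4 = 0.0228 × 180.16 = 4.11 g
% C9H8O4 = 4.11 / 5.59 × 100 = 73.6 %

73.6 %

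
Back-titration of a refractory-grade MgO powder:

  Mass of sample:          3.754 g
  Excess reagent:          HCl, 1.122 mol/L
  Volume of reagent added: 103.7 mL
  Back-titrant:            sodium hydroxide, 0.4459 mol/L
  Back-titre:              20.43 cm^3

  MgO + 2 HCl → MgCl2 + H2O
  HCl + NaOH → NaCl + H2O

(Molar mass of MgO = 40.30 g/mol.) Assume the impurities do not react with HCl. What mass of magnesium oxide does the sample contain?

2.161 g

n(HCl) added = 0.1037 × 1.122 = 0.1164 mol
n(NaOH) used in back-titration = 0.02043 × 0.4459 = 9.110 × 10^-3 mol
n(HCl) left over = 9.110 × 10^-3 mol (1:1 ratio)
n(HCl) consumed by analyte = 0.1164 − 9.110 × 10^-3 = 0.1072 mol
From the 1:2 ratio, n(MgO) = 1/2 × 0.1072 = 0.05362 mol
mass of MgO = 0.05362 × 40.30 = 2.161 g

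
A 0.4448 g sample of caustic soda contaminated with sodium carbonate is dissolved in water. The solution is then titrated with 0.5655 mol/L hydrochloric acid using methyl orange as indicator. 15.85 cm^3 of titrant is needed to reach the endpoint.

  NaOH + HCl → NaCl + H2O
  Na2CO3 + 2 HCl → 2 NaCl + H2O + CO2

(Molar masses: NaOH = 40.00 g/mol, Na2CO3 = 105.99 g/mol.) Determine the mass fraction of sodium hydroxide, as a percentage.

20.90 %

n(HCl) = 0.01585 × 0.5655 = 8.963 × 10^-3 mol
Let x = n(NaOH), y = n(Na2CO3).
Titrant: 1x + 2y = 8.963 × 10^-3;  mass: 40.00x + 105.99y = 0.4448
Solving, x = 2.324 × 10^-3 mol, y = 3.319 × 10^-3 mol
mass of NaOH = 2.324 × 10^-3 × 40.00 = 0.09297 g
% NaOH = 0.09297 / 0.4448 × 100 = 20.90 %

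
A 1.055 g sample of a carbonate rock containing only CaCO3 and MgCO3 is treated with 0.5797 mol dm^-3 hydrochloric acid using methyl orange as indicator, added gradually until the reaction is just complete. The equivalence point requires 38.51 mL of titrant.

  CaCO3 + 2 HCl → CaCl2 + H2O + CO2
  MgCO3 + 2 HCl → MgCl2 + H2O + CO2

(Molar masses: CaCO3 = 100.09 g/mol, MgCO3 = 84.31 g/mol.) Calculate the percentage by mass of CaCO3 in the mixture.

n(HCl) = 0.03851 × 0.5797 = 0.02232 mol
Let x = n(CaCO3), y = n(MgCO3).
Titrant: 2x + 2y = 0.02232;  mass: 100.09x + 84.31y = 1.055
Solving, x = 7.219 × 10^-3 mol, y = 3.943 × 10^-3 mol
mass of CaCO3 = 7.219 × 10^-3 × 100.09 = 0.7226 g
% CaCO3 = 0.7226 / 1.055 × 100 = 68.49 %

68.49 %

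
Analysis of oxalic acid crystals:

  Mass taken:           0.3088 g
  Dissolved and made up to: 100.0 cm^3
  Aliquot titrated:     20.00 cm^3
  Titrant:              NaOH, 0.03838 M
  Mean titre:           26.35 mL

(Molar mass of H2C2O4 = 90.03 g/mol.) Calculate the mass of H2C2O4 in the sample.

0.2276 g

H2C2O4 + 2 NaOH → Na2C2O4 + 2 H2O
n(NaOH) per titration = 0.02635 × 0.03838 = 1.011 × 10^-3 mol
From the 1:2 ratio, n(H2C2O4) in each aliquot = 1/2 × 1.011 × 10^-3 = 5.057 × 10^-4 mol
n(H2C2O4) in the whole flask = 5.057 × 10^-4 × 100.0/20.00 = 2.528 × 10^-3 mol
mass of H2C2O4 = 2.528 × 10^-3 × 90.03 = 0.2276 g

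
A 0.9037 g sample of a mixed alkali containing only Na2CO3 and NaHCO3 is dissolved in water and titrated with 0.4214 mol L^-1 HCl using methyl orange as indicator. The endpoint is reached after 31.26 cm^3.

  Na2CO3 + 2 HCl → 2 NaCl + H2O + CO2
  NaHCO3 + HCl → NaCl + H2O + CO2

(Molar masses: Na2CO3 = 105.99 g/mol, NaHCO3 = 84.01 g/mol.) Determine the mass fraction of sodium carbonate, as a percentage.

38.38 %

n(HCl) = 0.03126 × 0.4214 = 0.01317 mol
Let x = n(Na2CO3), y = n(NaHCO3).
Titrant: 2x + 1y = 0.01317;  mass: 105.99x + 84.01y = 0.9037
Solving, x = 3.272 × 10^-3 mol, y = 6.629 × 10^-3 mol
mass of Na2CO3 = 3.272 × 10^-3 × 105.99 = 0.3468 g
% Na2CO3 = 0.3468 / 0.9037 × 100 = 38.38 %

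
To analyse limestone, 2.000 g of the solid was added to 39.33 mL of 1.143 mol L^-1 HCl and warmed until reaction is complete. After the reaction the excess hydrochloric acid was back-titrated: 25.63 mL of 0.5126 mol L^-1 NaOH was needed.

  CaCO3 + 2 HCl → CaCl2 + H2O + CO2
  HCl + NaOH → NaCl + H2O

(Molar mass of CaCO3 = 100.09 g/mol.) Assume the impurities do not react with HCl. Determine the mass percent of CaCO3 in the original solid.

79.61 %

n(HCl) added = 0.03933 × 1.143 = 0.04495 mol
n(NaOH) used in back-titration = 0.02563 × 0.5126 = 0.01314 mol
n(HCl) left over = 0.01314 mol (1:1 ratio)
n(HCl) consumed by analyte = 0.04495 − 0.01314 = 0.03182 mol
From the 1:2 ratio, n(CaCO3) = 1/2 × 0.03182 = 0.01591 mol
mass of CaCO3 = 0.01591 × 100.09 = 1.592 g
% CaCO3 = 1.592 / 2.000 × 100 = 79.61 %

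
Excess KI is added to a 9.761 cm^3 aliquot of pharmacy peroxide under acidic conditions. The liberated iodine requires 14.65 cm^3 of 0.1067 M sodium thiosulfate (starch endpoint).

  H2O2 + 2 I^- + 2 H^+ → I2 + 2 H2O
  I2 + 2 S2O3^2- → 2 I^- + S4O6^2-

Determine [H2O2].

0.08007 M

n(S2O3^2-) = 0.01465 × 0.1067 = 1.563 × 10^-3 mol
n(I2) = n(S2O3^2-)/2 = 7.816 × 10^-4 mol
n(H2O2) in the aliquot = 7.816 × 10^-4 mol (1:1 ratio)
[H2O2] = 7.816 × 10^-4 / 0.009761 = 0.08007 mol/L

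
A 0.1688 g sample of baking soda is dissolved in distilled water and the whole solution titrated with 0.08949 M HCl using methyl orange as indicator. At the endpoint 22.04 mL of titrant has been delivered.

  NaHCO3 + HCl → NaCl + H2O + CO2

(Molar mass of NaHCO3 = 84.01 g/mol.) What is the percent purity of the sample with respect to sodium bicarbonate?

98.16 %

n(HCl) = 0.02204 L × 0.08949 mol/L = 1.972 × 10^-3 mol
n(NaHCO3) = 1.972 × 10^-3 mol (1:1 ratio)
mass of NaHCO3 = 1.972 × 10^-3 × 84.01 g/mol = 0.1657 g
% NaHCO3 = 0.1657 / 0.1688 × 100 = 98.16 %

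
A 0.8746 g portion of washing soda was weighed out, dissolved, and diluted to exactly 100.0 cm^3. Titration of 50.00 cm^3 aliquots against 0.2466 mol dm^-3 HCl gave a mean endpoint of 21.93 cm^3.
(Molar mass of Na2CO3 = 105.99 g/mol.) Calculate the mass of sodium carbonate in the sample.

0.5732 g

Na2CO3 + 2 HCl → 2 NaCl + H2O + CO2
n(HCl) per titration = 0.02193 × 0.2466 = 5.408 × 10^-3 mol
From the 1:2 ratio, n(Na2CO3) in each aliquot = 1/2 × 5.408 × 10^-3 = 2.704 × 10^-3 mol
n(Na2CO3) in the whole flask = 2.704 × 10^-3 × 100.0/50.00 = 5.408 × 10^-3 mol
mass of Na2CO3 = 5.408 × 10^-3 × 105.99 = 0.5732 g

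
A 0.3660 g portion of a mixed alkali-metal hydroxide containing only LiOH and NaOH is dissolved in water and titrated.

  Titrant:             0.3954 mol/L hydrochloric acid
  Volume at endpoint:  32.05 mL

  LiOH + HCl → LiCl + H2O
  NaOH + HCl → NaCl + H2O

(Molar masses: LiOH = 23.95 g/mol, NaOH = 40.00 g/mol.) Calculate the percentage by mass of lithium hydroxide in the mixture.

57.45 %

n(HCl) = 0.03205 × 0.3954 = 0.01267 mol
Let x = n(LiOH), y = n(NaOH).
Titrant: 1x + 1y = 0.01267;  mass: 23.95x + 40.00y = 0.3660
Solving, x = 8.779 × 10^-3 mol, y = 3.894 × 10^-3 mol
mass of LiOH = 8.779 × 10^-3 × 23.95 = 0.2103 g
% LiOH = 0.2103 / 0.3660 × 100 = 57.45 %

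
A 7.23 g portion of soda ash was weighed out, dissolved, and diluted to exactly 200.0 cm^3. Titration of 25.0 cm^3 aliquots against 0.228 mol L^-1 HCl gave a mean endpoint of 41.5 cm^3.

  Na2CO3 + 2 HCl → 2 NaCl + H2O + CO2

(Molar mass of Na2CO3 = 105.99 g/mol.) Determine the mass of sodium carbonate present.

n(HCl) per titration = 0.0415 × 0.228 = 9.46 × 10^-3 mol
From the 1:2 ratio, n(Na2CO3) in each aliquot = 1/2 × 9.46 × 10^-3 = 4.73 × 10^-3 mol
n(Na2CO3) in the whole flask = 4.73 × 10^-3 × 200.0/25.0 = 0.0378 mol
mass of Na2CO3 = 0.0378 × 105.99 = 4.01 g

4.01 g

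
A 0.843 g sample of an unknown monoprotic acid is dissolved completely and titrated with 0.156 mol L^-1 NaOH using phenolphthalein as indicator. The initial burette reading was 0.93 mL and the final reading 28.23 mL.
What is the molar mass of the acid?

198 g/mol

n(NaOH) = 0.0273 L × 0.156 mol/L = 4.26 × 10^-3 mol
n(HA) = 4.26 × 10^-3 mol (1:1 ratio)
M = m / n = 0.843 g / 4.26 × 10^-3 mol = 198 g/mol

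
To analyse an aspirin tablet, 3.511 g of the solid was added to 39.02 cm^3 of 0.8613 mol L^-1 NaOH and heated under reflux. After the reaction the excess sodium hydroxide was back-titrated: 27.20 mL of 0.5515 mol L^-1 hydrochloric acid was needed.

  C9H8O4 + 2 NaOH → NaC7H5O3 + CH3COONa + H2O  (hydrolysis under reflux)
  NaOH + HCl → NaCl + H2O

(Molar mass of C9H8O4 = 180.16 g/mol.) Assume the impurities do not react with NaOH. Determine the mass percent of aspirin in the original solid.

n(NaOH) added = 0.03902 × 0.8613 = 0.03361 mol
n(HCl) used in back-titration = 0.02720 × 0.5515 = 0.01500 mol
n(NaOH) left over = 0.01500 mol (1:1 ratio)
n(NaOH) consumed by analyte = 0.03361 − 0.01500 = 0.01861 mol
From the 1:2 ratio, n(C9H8O4) = 1/2 × 0.01861 = 9.304 × 10^-3 mol
mass of C9H8O4 = 9.304 × 10^-3 × 180.16 = 1.676 g
% C9H8O4 = 1.676 / 3.511 × 100 = 47.74 %

47.74 %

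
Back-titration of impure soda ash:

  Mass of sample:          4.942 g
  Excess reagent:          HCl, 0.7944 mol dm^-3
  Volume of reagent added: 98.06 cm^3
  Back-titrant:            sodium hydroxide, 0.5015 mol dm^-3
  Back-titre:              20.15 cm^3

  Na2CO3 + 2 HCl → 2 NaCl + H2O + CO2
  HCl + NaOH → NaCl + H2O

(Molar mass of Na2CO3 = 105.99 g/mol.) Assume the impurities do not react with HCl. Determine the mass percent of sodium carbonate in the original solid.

72.70 %

n(HCl) added = 0.09806 × 0.7944 = 0.07790 mol
n(NaOH) used in back-titration = 0.02015 × 0.5015 = 0.01011 mol
n(HCl) left over = 0.01011 mol (1:1 ratio)
n(HCl) consumed by analyte = 0.07790 − 0.01011 = 0.06779 mol
From the 1:2 ratio, n(Na2CO3) = 1/2 × 0.06779 = 0.03390 mol
mass of Na2CO3 = 0.03390 × 105.99 = 3.593 g
% Na2CO3 = 3.593 / 4.942 × 100 = 72.70 %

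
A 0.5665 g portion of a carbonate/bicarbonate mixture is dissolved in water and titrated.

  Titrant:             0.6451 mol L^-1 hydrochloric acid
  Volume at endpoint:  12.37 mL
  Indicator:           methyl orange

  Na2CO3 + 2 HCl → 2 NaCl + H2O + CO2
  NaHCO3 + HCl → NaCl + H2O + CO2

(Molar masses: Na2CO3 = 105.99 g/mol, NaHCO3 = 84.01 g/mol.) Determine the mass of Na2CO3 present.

0.1775 g

n(HCl) = 0.01237 × 0.6451 = 7.980 × 10^-3 mol
Let x = n(Na2CO3), y = n(NaHCO3).
Titrant: 2x + 1y = 7.980 × 10^-3;  mass: 105.99x + 84.01y = 0.5665
Solving, x = 1.675 × 10^-3 mol, y = 4.630 × 10^-3 mol
mass of Na2CO3 = 1.675 × 10^-3 × 105.99 = 0.1775 g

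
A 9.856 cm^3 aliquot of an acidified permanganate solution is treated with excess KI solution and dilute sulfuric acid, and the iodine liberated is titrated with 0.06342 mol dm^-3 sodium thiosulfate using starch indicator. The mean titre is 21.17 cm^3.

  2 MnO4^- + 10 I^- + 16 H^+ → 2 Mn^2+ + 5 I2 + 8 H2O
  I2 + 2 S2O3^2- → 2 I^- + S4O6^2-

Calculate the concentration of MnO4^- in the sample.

n(S2O3^2-) = 0.02117 × 0.06342 = 1.343 × 10^-3 mol
n(I2) = n(S2O3^2-)/2 = 6.713 × 10^-4 mol
From the 2:5 ratio, n(MnO4^-) in the aliquot = 2/5 × 6.713 × 10^-4 = 2.685 × 10^-4 mol
[MnO4^-] = 2.685 × 10^-4 / 0.009856 = 0.02724 mol/L

0.02724 mol/L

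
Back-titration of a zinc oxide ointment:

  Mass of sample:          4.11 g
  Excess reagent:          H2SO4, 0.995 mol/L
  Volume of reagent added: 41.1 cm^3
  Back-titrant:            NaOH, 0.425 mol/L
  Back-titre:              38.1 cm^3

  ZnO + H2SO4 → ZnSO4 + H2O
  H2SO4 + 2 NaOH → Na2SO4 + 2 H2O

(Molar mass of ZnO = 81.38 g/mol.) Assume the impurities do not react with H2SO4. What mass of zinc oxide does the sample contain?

2.67 g

n(H2SO4) added = 0.0411 × 0.995 = 0.0409 mol
n(NaOH) used in back-titration = 0.0381 × 0.425 = 0.0162 mol
From the 1:2 ratio, n(H2SO4) left over = 1/2 × 0.0162 = 8.10 × 10^-3 mol
n(H2SO4) consumed by analyte = 0.0409 − 8.10 × 10^-3 = 0.0328 mol
n(ZnO) = 0.0328 mol (1:1 ratio)
mass of ZnO = 0.0328 × 81.38 = 2.67 g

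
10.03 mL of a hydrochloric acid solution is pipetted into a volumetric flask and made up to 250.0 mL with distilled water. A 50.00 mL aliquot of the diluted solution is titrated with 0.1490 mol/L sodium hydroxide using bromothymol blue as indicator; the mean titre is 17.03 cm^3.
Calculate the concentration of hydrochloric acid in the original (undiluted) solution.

HCl + NaOH → NaCl + H2O
n(NaOH) = 0.01703 × 0.1490 = 2.537 × 10^-3 mol
n(HCl) in the aliquot = 2.537 × 10^-3 mol (1:1 ratio)
[HCl]_dilute = 2.537 × 10^-3 / 0.05000 = 0.05075 mol/L
Dilution factor = 250.0 / 10.03 = 24.93
[HCl]_stock = 0.05075 × 24.93 = 1.265 mol/L

1.265 mol/L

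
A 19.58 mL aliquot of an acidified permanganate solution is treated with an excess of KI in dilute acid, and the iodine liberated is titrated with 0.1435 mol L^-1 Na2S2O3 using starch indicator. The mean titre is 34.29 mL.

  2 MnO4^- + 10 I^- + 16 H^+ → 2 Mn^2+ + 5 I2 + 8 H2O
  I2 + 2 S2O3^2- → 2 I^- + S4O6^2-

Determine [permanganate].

0.05026 mol/L

n(S2O3^2-) = 0.03429 × 0.1435 = 4.921 × 10^-3 mol
n(I2) = n(S2O3^2-)/2 = 2.460 × 10^-3 mol
From the 2:5 ratio, n(MnO4^-) in the aliquot = 2/5 × 2.460 × 10^-3 = 9.841 × 10^-4 mol
[MnO4^-] = 9.841 × 10^-4 / 0.01958 = 0.05026 mol/L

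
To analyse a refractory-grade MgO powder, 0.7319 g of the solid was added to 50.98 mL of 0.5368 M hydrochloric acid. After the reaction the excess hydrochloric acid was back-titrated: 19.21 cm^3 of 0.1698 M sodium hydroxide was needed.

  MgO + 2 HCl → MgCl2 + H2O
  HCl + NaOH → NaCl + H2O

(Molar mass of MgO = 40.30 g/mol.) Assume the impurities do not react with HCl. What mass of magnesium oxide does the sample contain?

n(HCl) added = 0.05098 × 0.5368 = 0.02737 mol
n(NaOH) used in back-titration = 0.01921 × 0.1698 = 3.262 × 10^-3 mol
n(HCl) left over = 3.262 × 10^-3 mol (1:1 ratio)
n(HCl) consumed by analyte = 0.02737 − 3.262 × 10^-3 = 0.02410 mol
From the 1:2 ratio, n(MgO) = 1/2 × 0.02410 = 0.01205 mol
mass of MgO = 0.01205 × 40.30 = 0.4857 g

0.4857 g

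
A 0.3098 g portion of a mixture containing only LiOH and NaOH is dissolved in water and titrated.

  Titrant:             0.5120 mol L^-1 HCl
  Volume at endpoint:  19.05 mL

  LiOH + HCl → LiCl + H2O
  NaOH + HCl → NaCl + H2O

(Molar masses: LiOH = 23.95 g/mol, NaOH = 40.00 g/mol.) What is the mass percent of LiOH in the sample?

n(HCl) = 0.01905 × 0.5120 = 9.754 × 10^-3 mol
Let x = n(LiOH), y = n(NaOH).
Titrant: 1x + 1y = 9.754 × 10^-3;  mass: 23.95x + 40.00y = 0.3098
Solving, x = 5.006 × 10^-3 mol, y = 4.748 × 10^-3 mol
mass of LiOH = 5.006 × 10^-3 × 23.95 = 0.1199 g
% LiOH = 0.1199 / 0.3098 × 100 = 38.70 %

38.70 %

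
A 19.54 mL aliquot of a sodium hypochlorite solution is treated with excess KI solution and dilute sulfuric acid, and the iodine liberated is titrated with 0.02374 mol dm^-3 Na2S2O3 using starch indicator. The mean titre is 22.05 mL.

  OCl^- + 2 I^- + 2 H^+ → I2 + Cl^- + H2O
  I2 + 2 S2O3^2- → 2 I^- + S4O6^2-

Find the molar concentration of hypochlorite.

0.01339 mol/L

n(S2O3^2-) = 0.02205 × 0.02374 = 5.235 × 10^-4 mol
n(I2) = n(S2O3^2-)/2 = 2.617 × 10^-4 mol
n(OCl^-) in the aliquot = 2.617 × 10^-4 mol (1:1 ratio)
[OCl^-] = 2.617 × 10^-4 / 0.01954 = 0.01339 mol/L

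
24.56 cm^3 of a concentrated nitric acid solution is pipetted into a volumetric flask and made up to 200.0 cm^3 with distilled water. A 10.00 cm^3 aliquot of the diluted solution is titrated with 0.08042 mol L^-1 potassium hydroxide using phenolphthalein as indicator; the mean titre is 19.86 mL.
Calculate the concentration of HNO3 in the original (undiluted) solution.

1.301 mol/L

HNO3 + KOH → KNO3 + H2O
n(KOH) = 0.01986 × 0.08042 = 1.597 × 10^-3 mol
n(HNO3) in the aliquot = 1.597 × 10^-3 mol (1:1 ratio)
[HNO3]_dilute = 1.597 × 10^-3 / 0.01000 = 0.1597 mol/L
Dilution factor = 200.0 / 24.56 = 8.143
[HNO3]_stock = 0.1597 × 8.143 = 1.301 mol/L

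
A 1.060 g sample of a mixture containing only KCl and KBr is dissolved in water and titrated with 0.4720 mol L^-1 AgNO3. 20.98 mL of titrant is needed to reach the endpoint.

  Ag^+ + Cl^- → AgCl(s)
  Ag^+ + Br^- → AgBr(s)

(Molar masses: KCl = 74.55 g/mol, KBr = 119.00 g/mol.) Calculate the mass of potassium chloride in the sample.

n(AgNO3) = 0.02098 × 0.4720 = 9.903 × 10^-3 mol
Let x = n(KCl), y = n(KBr).
Titrant: 1x + 1y = 9.903 × 10^-3;  mass: 74.55x + 119.00y = 1.060
Solving, x = 2.664 × 10^-3 mol, y = 7.239 × 10^-3 mol
mass of KCl = 2.664 × 10^-3 × 74.55 = 0.1986 g

0.1986 g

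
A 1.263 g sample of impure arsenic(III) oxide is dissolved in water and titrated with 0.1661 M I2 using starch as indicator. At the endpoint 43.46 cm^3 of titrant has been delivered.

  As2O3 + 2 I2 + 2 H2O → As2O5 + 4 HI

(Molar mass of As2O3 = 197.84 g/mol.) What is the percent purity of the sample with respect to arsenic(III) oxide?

56.54 %

n(I2) = 0.04346 L × 0.1661 mol/L = 7.219 × 10^-3 mol
From the 1:2 ratio, n(As2O3) = 1/2 × 7.219 × 10^-3 = 3.609 × 10^-3 mol
mass of As2O3 = 3.609 × 10^-3 × 197.84 g/mol = 0.7141 g
% As2O3 = 0.7141 / 1.263 × 100 = 56.54 %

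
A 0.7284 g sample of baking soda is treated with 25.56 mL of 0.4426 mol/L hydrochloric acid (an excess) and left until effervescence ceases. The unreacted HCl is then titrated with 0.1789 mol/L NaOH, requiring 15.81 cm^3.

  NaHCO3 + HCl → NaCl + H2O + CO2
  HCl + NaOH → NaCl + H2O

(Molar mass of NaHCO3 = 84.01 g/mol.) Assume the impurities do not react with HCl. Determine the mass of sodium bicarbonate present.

0.7128 g

n(HCl) added = 0.02556 × 0.4426 = 0.01131 mol
n(NaOH) used in back-titration = 0.01581 × 0.1789 = 2.828 × 10^-3 mol
n(HCl) left over = 2.828 × 10^-3 mol (1:1 ratio)
n(HCl) consumed by analyte = 0.01131 − 2.828 × 10^-3 = 8.484 × 10^-3 mol
n(NaHCO3) = 8.484 × 10^-3 mol (1:1 ratio)
mass of NaHCO3 = 8.484 × 10^-3 × 84.01 = 0.7128 g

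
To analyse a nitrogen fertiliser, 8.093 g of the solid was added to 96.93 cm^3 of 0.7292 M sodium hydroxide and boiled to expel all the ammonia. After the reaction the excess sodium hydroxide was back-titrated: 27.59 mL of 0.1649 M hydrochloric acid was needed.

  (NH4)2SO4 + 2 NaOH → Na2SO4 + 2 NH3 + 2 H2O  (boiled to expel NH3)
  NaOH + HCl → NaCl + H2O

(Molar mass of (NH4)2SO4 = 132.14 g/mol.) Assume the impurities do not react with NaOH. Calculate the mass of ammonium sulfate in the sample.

n(NaOH) added = 0.09693 × 0.7292 = 0.07068 mol
n(HCl) used in back-titration = 0.02759 × 0.1649 = 4.550 × 10^-3 mol
n(NaOH) left over = 4.550 × 10^-3 mol (1:1 ratio)
n(NaOH) consumed by analyte = 0.07068 − 4.550 × 10^-3 = 0.06613 mol
From the 1:2 ratio, n((NH4)2SO4) = 1/2 × 0.06613 = 0.03307 mol
mass of (NH4)2SO4 = 0.03307 × 132.14 = 4.369 g

4.369 g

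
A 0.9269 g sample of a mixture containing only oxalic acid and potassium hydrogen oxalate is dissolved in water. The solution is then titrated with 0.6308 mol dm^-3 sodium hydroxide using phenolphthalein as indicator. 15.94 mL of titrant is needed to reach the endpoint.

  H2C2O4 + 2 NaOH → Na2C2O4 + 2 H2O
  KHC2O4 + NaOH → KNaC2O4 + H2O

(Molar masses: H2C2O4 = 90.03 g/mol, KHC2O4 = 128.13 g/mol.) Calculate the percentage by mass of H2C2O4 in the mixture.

n(NaOH) = 0.01594 × 0.6308 = 0.01005 mol
Let x = n(H2C2O4), y = n(KHC2O4).
Titrant: 2x + 1y = 0.01005;  mass: 90.03x + 128.13y = 0.9269
Solving, x = 2.174 × 10^-3 mol, y = 5.706 × 10^-3 mol
mass of H2C2O4 = 2.174 × 10^-3 × 90.03 = 0.1958 g
% H2C2O4 = 0.1958 / 0.9269 × 100 = 21.12 %

21.12 %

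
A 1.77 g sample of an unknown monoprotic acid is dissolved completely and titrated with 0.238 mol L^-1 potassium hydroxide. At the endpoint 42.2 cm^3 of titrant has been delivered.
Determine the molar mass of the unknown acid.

176 g/mol

n(KOH) = 0.0422 L × 0.238 mol/L = 0.0100 mol
n(HA) = 0.0100 mol (1:1 ratio)
M = m / n = 1.77 g / 0.0100 mol = 176 g/mol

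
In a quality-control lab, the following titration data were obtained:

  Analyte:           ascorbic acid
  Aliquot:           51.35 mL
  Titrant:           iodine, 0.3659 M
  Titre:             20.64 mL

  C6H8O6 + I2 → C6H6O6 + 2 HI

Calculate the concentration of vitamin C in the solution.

n(I2) = 0.02064 L × 0.3659 mol/L = 7.552 × 10^-3 mol
n(C6H8O6) = 7.552 × 10^-3 mol (1:1 mole ratio)
[C6H8O6] = 7.552 × 10^-3 mol / 0.05135 L = 0.1471 mol/L

0.1471 M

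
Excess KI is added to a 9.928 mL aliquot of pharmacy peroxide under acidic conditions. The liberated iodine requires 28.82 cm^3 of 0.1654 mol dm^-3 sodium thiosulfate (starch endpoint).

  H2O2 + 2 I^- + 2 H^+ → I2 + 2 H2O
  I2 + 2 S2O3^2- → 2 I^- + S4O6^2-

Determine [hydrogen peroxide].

n(S2O3^2-) = 0.02882 × 0.1654 = 4.767 × 10^-3 mol
n(I2) = n(S2O3^2-)/2 = 2.383 × 10^-3 mol
n(H2O2) in the aliquot = 2.383 × 10^-3 mol (1:1 ratio)
[H2O2] = 2.383 × 10^-3 / 0.009928 = 0.2401 mol/L

0.2401 mol/L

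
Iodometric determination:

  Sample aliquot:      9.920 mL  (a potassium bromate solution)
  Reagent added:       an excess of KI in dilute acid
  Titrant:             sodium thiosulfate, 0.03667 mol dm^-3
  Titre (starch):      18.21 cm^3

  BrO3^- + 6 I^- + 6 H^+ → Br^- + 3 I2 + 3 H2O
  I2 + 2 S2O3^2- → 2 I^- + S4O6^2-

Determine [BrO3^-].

0.01122 mol/L

n(S2O3^2-) = 0.01821 × 0.03667 = 6.678 × 10^-4 mol
n(I2) = n(S2O3^2-)/2 = 3.339 × 10^-4 mol
From the 1:3 ratio, n(BrO3^-) in the aliquot = 1/3 × 3.339 × 10^-4 = 1.113 × 10^-4 mol
[BrO3^-] = 1.113 × 10^-4 / 0.009920 = 0.01122 mol/L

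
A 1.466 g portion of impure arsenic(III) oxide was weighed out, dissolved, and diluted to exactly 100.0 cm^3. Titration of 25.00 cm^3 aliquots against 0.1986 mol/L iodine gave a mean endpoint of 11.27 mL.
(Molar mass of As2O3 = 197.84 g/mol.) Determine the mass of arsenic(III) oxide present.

0.8856 g

As2O3 + 2 I2 + 2 H2O → As2O5 + 4 HI
n(I2) per titration = 0.01127 × 0.1986 = 2.238 × 10^-3 mol
From the 1:2 ratio, n(As2O3) in each aliquot = 1/2 × 2.238 × 10^-3 = 1.119 × 10^-3 mol
n(As2O3) in the whole flask = 1.119 × 10^-3 × 100.0/25.00 = 4.476 × 10^-3 mol
mass of As2O3 = 4.476 × 10^-3 × 197.84 = 0.8856 g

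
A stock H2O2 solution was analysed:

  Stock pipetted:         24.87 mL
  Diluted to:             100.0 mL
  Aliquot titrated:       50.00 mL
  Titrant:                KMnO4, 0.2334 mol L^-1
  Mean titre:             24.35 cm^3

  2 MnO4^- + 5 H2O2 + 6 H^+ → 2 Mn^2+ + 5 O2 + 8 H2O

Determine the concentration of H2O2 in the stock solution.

n(KMnO4) = 0.02435 × 0.2334 = 5.683 × 10^-3 mol
From the 5:2 ratio, n(H2O2) in the aliquot = 5/2 × 5.683 × 10^-3 = 0.01421 mol
[H2O2]_dilute = 0.01421 / 0.05000 = 0.2842 mol/L
Dilution factor = 100.0 / 24.87 = 4.021
[H2O2]_stock = 0.2842 × 4.021 = 1.143 mol/L

1.143 mol/L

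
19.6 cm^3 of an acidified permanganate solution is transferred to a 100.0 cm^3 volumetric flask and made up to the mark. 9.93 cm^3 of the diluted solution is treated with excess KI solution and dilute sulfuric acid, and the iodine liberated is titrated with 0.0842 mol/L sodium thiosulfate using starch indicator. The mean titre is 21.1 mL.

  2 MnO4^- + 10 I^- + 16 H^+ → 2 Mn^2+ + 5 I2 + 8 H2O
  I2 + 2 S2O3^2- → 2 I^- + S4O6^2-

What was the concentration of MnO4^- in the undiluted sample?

n(S2O3^2-) = 0.0211 × 0.0842 = 1.78 × 10^-3 mol
n(I2) = n(S2O3^2-)/2 = 8.88 × 10^-4 mol
From the 2:5 ratio, n(MnO4^-) in the aliquot = 2/5 × 8.88 × 10^-4 = 3.55 × 10^-4 mol
[MnO4^-]_dilute = 3.55 × 10^-4 / 0.00993 = 0.0358 mol/L
[MnO4^-]_original = 0.0358 × 100.0/19.6 = 0.183 mol/L

0.183 mol/L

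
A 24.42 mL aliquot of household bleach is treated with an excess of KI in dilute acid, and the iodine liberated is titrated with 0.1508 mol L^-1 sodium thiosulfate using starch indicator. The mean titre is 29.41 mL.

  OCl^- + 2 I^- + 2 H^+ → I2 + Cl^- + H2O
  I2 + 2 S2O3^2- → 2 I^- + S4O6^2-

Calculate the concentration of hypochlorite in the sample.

n(S2O3^2-) = 0.02941 × 0.1508 = 4.435 × 10^-3 mol
n(I2) = n(S2O3^2-)/2 = 2.218 × 10^-3 mol
n(OCl^-) in the aliquot = 2.218 × 10^-3 mol (1:1 ratio)
[OCl^-] = 2.218 × 10^-3 / 0.02442 = 0.09081 mol/L

0.09081 mol/L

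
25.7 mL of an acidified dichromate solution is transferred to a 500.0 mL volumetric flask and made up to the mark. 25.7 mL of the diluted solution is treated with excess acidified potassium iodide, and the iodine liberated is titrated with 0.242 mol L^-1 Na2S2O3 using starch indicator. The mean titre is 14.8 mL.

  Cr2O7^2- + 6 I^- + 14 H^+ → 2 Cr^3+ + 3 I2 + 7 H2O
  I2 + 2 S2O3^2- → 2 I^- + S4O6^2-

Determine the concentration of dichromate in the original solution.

n(S2O3^2-) = 0.0148 × 0.242 = 3.58 × 10^-3 mol
n(I2) = n(S2O3^2-)/2 = 1.79 × 10^-3 mol
From the 1:3 ratio, n(Cr2O7^2-) in the aliquot = 1/3 × 1.79 × 10^-3 = 5.97 × 10^-4 mol
[Cr2O7^2-]_dilute = 5.97 × 10^-4 / 0.0257 = 0.0232 mol/L
[Cr2O7^2-]_original = 0.0232 × 500.0/25.7 = 0.452 mol/L

0.452 mol/L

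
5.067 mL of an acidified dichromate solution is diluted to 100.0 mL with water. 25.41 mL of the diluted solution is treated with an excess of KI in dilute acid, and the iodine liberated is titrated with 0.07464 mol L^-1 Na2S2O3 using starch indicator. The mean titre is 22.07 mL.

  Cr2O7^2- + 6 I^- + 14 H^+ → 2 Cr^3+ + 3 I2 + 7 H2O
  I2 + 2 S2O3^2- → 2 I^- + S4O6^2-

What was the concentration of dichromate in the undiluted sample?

n(S2O3^2-) = 0.02207 × 0.07464 = 1.647 × 10^-3 mol
n(I2) = n(S2O3^2-)/2 = 8.237 × 10^-4 mol
From the 1:3 ratio, n(Cr2O7^2-) in the aliquot = 1/3 × 8.237 × 10^-4 = 2.746 × 10^-4 mol
[Cr2O7^2-]_dilute = 2.746 × 10^-4 / 0.02541 = 0.01080 mol/L
[Cr2O7^2-]_original = 0.01080 × 100.0/5.067 = 0.2132 mol/L

0.2132 mol/L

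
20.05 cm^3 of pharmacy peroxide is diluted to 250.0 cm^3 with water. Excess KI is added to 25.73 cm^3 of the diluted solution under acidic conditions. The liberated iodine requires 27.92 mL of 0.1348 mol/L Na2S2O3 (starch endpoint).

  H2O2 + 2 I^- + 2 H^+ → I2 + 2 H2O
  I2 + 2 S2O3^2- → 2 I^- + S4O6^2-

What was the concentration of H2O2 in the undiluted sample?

n(S2O3^2-) = 0.02792 × 0.1348 = 3.764 × 10^-3 mol
n(I2) = n(S2O3^2-)/2 = 1.882 × 10^-3 mol
n(H2O2) in the aliquot = 1.882 × 10^-3 mol (1:1 ratio)
[H2O2]_dilute = 1.882 × 10^-3 / 0.02573 = 0.07314 mol/L
[H2O2]_original = 0.07314 × 250.0/20.05 = 0.9119 mol/L

0.9119 mol/L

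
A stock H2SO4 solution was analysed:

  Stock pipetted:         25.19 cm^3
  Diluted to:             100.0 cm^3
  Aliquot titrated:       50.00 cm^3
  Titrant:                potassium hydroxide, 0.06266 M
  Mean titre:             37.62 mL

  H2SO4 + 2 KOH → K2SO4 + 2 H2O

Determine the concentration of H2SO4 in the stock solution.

n(KOH) = 0.03762 × 0.06266 = 2.357 × 10^-3 mol
From the 1:2 ratio, n(H2SO4) in the aliquot = 1/2 × 2.357 × 10^-3 = 1.179 × 10^-3 mol
[H2SO4]_dilute = 1.179 × 10^-3 / 0.05000 = 0.02357 mol/L
Dilution factor = 100.0 / 25.19 = 3.970
[H2SO4]_stock = 0.02357 × 3.970 = 0.09358 mol/L

0.09358 M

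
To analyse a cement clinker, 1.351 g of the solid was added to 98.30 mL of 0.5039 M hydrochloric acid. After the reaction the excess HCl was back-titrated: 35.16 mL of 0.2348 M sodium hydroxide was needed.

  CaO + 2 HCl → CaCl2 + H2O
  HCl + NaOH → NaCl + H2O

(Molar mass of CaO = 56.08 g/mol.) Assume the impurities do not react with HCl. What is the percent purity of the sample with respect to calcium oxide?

n(HCl) added = 0.09830 × 0.5039 = 0.04953 mol
n(NaOH) used in back-titration = 0.03516 × 0.2348 = 8.256 × 10^-3 mol
n(HCl) left over = 8.256 × 10^-3 mol (1:1 ratio)
n(HCl) consumed by analyte = 0.04953 − 8.256 × 10^-3 = 0.04128 mol
From the 1:2 ratio, n(CaO) = 1/2 × 0.04128 = 0.02064 mol
mass of CaO = 0.02064 × 56.08 = 1.157 g
% CaO = 1.157 / 1.351 × 100 = 85.67 %

85.67 %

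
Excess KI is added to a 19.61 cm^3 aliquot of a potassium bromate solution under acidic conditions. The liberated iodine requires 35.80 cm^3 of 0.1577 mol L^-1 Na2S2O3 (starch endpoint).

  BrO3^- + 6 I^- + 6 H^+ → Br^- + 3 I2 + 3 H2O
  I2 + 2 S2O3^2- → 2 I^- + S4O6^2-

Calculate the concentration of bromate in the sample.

0.04798 mol/L

n(S2O3^2-) = 0.03580 × 0.1577 = 5.646 × 10^-3 mol
n(I2) = n(S2O3^2-)/2 = 2.823 × 10^-3 mol
From the 1:3 ratio, n(BrO3^-) in the aliquot = 1/3 × 2.823 × 10^-3 = 9.409 × 10^-4 mol
[BrO3^-] = 9.409 × 10^-4 / 0.01961 = 0.04798 mol/L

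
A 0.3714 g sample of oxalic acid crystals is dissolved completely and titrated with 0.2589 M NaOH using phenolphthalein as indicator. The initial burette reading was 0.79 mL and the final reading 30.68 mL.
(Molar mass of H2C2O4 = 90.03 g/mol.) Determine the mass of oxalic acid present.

H2C2O4 + 2 NaOH → Na2C2O4 + 2 H2O
n(NaOH) = 0.02989 L × 0.2589 mol/L = 7.739 × 10^-3 mol
From the 1:2 ratio, n(H2C2O4) = 1/2 × 7.739 × 10^-3 = 3.869 × 10^-3 mol
mass of H2C2O4 = 3.869 × 10^-3 × 90.03 g/mol = 0.3483 g

0.3483 g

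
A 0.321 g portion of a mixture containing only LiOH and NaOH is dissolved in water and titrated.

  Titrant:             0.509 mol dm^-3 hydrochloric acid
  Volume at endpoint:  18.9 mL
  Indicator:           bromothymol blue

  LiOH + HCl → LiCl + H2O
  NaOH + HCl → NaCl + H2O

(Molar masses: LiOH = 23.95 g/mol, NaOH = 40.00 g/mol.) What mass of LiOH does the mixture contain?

0.0952 g

n(HCl) = 0.0189 × 0.509 = 9.62 × 10^-3 mol
Let x = n(LiOH), y = n(NaOH).
Titrant: 1x + 1y = 9.62 × 10^-3;  mass: 23.95x + 40.00y = 0.321
Solving, x = 3.98 × 10^-3 mol, y = 5.64 × 10^-3 mol
mass of LiOH = 3.98 × 10^-3 × 23.95 = 0.0952 g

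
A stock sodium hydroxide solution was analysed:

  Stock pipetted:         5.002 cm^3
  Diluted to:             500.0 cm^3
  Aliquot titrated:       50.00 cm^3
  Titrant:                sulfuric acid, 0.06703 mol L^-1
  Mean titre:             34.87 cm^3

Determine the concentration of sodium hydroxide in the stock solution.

9.346 mol/L

2 NaOH + H2SO4 → Na2SO4 + 2 H2O
n(H2SO4) = 0.03487 × 0.06703 = 2.337 × 10^-3 mol
From the 2:1 ratio, n(NaOH) in the aliquot = 2/1 × 2.337 × 10^-3 = 4.675 × 10^-3 mol
[NaOH]_dilute = 4.675 × 10^-3 / 0.05000 = 0.09349 mol/L
Dilution factor = 500.0 / 5.002 = 99.96
[NaOH]_stock = 0.09349 × 99.96 = 9.346 mol/L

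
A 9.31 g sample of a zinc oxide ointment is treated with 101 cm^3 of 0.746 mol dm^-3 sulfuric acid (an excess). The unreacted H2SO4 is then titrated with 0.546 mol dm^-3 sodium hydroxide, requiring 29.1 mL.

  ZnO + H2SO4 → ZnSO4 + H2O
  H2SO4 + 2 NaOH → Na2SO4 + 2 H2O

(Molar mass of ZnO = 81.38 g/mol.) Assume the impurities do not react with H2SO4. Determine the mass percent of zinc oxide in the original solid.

n(H2SO4) added = 0.101 × 0.746 = 0.0753 mol
n(NaOH) used in back-titration = 0.0291 × 0.546 = 0.0159 mol
From the 1:2 ratio, n(H2SO4) left over = 1/2 × 0.0159 = 7.94 × 10^-3 mol
n(H2SO4) consumed by analyte = 0.0753 − 7.94 × 10^-3 = 0.0674 mol
n(ZnO) = 0.0674 mol (1:1 ratio)
mass of ZnO = 0.0674 × 81.38 = 5.49 g
% ZnO = 5.49 / 9.31 × 100 = 58.9 %

58.9 %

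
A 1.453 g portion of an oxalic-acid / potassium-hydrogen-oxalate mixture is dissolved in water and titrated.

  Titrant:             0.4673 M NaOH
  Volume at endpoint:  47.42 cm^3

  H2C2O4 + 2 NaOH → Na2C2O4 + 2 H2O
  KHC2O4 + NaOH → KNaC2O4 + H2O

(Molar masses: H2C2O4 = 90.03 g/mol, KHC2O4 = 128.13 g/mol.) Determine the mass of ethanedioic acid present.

n(NaOH) = 0.04742 × 0.4673 = 0.02216 mol
Let x = n(H2C2O4), y = n(KHC2O4).
Titrant: 2x + 1y = 0.02216;  mass: 90.03x + 128.13y = 1.453
Solving, x = 8.340 × 10^-3 mol, y = 5.480 × 10^-3 mol
mass of H2C2O4 = 8.340 × 10^-3 × 90.03 = 0.7508 g

0.7508 g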